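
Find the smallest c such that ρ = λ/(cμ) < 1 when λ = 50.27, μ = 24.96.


Stability requires cμ > λ ⇔ c > λ/μ.
λ/μ = 50.27/24.96 = 2.0140
Minimum integer c = ⌊2.0140⌋ + 1 = 3
Check: 3·24.96 = 74.88 > 50.27, while 2·24.96 = 49.92 ≤ 50.27

Final: 3 servers


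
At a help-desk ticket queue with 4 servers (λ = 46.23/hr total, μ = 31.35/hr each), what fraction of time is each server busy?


ρ = λ/(cμ) = 46.23/(4·31.35) = 46.23/125.40 = 0.3687

Final: 0.3687


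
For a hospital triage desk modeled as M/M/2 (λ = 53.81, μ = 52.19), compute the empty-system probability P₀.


a = λ/μ = 53.81/52.19 = 1.0310; ρ = a/c = 0.5155
Σ_{k=0}^{1} a^k/k! (terms k=0..1) = 1.00000 + 1.03104 = 2.03104
Tail: a^2/(2!(1−ρ)) = 1.06304/(2·0.4845) = 1.09710
P₀ = 1/(2.03104 + 1.09710) = 1/3.12814 = 0.319679

Final: 0.319679


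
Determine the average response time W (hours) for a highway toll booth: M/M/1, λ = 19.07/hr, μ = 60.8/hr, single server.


W = 1/(μ−λ) = 1/(60.8 − 19.07) = 1/41.73 = 0.02396 hr

Final: 0.02396 hr


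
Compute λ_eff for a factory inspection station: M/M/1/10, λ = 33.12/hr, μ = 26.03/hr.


ρ = 1.2724; P_K = (1−ρ)ρ^10/(1−ρ^11) = 0.230348
λ_eff = λ(1 − P_K) = 33.12·(1 − 0.230348) = 33.12·0.769652 = 25.4909 /hr

Final: 25.4909 /hr


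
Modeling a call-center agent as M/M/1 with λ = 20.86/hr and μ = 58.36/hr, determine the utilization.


ρ = λ/μ = 20.86/58.36 = 0.3574

Final: 0.3574


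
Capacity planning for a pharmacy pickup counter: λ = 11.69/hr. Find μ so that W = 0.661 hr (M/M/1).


W = 1/(μ−λ) ⇒ μ − λ = 1/W = 1/0.661 = 1.5129
μ = λ + 1/W = 11.69 + 1.5129 = 13.2029 per hr

Final: 13.2029 /hr


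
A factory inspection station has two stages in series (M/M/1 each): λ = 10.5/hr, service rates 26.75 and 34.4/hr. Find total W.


Each node sees arrival rate λ = 10.5/hr (tandem ⇒ throughput preserved).
W₁ = 1/(μ₁−λ) = 1/(26.75−10.5) = 0.06154 hr
W₂ = 1/(μ₂−λ) = 1/(34.4−10.5) = 0.04184 hr
W_total = W₁ + W₂ = 0.06154 + 0.04184 = 0.10338 hr

Final: 0.10338 hr


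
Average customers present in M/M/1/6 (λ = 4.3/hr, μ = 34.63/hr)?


ρ = 4.3/34.63 = 0.1242
L = ρ[1 − (K+1)ρ^K + Kρ^(K+1)] / [(1−ρ)(1−ρ^(K+1))]
Numerator: 0.1242·(1 − 7·0.000003665 + 6·0.0000004551) = 0.124167
Denominator: (0.8758)·(1.000000) = 0.875830
L = 0.124167/0.875830 = 0.1418

Final: 0.1418


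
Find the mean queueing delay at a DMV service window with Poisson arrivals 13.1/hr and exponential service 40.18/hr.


ρ = 13.1/40.18 = 0.3260
Wq = ρ/(μ−λ) = 0.3260/(40.18 − 13.1) = 0.3260/27.08 = 0.01204 hr

Final: 0.01204 hr


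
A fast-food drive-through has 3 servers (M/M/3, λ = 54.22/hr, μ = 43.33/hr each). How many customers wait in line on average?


a = λ/μ = 1.2513; ρ = a/3 = 0.4171
P₀ = 0.278205
Lq = P₀·a^c·ρ / (c!·(1−ρ)²) = 0.278205·1.95935·0.4171/(6·0.33976)
= 0.11153

Final: 0.11153


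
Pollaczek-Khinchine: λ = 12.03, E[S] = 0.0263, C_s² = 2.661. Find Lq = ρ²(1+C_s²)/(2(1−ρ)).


ρ = λ·E[S] = 12.03·0.0263 = 0.3164
Lq = ρ²(1+C_s²)/(2(1−ρ)) = 0.1001·(1+2.661)/(2·0.6836)
= 0.1001·3.6610/1.3672 = 0.26804

Final: 0.26804


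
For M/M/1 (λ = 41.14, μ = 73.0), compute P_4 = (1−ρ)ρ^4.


ρ = 41.14/73.0 = 0.5636
P_n = (1−ρ)·ρ^n = (1 − 0.5636)·0.5636^4 = 0.4364·0.100871 = 0.044024

Final: 0.044024


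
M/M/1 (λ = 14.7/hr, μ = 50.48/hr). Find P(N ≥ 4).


ρ = 14.7/50.48 = 0.2912
P(N ≥ n) = ρ^n = 0.2912^4 = 0.007191

Final: 0.007191


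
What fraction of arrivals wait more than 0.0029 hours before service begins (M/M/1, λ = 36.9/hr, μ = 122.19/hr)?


ρ = 36.9/122.19 = 0.3020
P(Wq > t) = ρ·e^{−(μ−λ)t} = 0.3020·e^{−0.2473}
= 0.3020·0.780874 = 0.235815

Final: 0.235815


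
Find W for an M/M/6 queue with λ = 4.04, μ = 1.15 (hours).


a = 3.5130; ρ = 0.5855; P₀ = 0.028560
Lq = P₀·a^c·ρ/(c!(1−ρ)²) = 0.25411
Wq = Lq/λ = 0.25411/4.04 = 0.06290 hr
W = Wq + 1/μ = 0.06290 + 0.86957 = 0.93246 hr

Final: 0.93246 hr


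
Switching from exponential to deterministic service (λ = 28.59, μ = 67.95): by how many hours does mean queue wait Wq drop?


ρ = 28.59/67.95 = 0.4208
Wq(M/M/1) = ρ/(μ−λ) = 0.4208/39.36 = 0.01069 hr
Wq(M/D/1) = ρ/(2(μ−λ)) = 0.005345 hr
Savings = 0.01069 − 0.005345 = 0.005345 hr

Final: 0.005345 hr


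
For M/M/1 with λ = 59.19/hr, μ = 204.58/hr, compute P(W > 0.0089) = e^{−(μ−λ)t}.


W ~ Exponential(μ−λ) for M/M/1.
μ − λ = 204.58 − 59.19 = 145.3900
P(W > t) = e^{−(μ−λ)t} = e^{−1.2940} = 0.274180

Final: 0.274180


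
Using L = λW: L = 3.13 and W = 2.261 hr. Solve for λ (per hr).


λ = L/W = 3.13/2.261 = 1.3843 /hr

Final: 1.3843 /hr


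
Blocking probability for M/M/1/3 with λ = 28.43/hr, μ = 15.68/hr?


ρ = λ/μ = 28.43/15.68 = 1.8131
P_K = (1−ρ)ρ^K/(1−ρ^(K+1)) = (-0.8131·5.960633)/(1 − 10.807449)
= -4.846816/-9.807449 = 0.494197

Final: 0.494197


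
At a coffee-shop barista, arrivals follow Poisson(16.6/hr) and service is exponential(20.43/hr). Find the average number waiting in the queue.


ρ = 16.6/20.43 = 0.8125
Lq = ρ²/(1−ρ) = 0.6602/0.1875 = 3.5217

Final: 3.5217


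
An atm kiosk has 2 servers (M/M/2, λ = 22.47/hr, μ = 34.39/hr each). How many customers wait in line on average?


a = λ/μ = 0.6534; ρ = a/2 = 0.3267
P₀ = 0.507507
Lq = P₀·a^c·ρ / (c!·(1−ρ)²) = 0.507507·0.42692·0.3267/(2·0.45334)
= 0.07807

Final: 0.07807


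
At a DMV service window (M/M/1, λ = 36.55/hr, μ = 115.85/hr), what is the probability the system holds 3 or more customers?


ρ = 36.55/115.85 = 0.3155
P(N ≥ n) = ρ^n = 0.3155^3 = 0.031403

Final: 0.031403


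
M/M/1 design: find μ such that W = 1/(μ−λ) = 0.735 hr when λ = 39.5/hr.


W = 1/(μ−λ) ⇒ μ − λ = 1/W = 1/0.735 = 1.3605
μ = λ + 1/W = 39.5 + 1.3605 = 40.8605 per hr

Final: 40.8605 /hr


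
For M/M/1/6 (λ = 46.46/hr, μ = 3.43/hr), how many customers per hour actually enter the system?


ρ = 13.5452; P_K = (1−ρ)ρ^6/(1−ρ^7) = 0.926173
λ_eff = λ(1 − P_K) = 46.46·(1 − 0.926173) = 46.46·0.073827 = 3.4300 /hr

Final: 3.4300 /hr


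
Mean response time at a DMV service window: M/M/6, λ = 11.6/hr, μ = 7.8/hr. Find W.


a = 1.4872; ρ = 0.2479; P₀ = 0.225956
Lq = P₀·a^c·ρ/(c!(1−ρ)²) = 0.001488
Wq = Lq/λ = 0.001488/11.6 = 0.0001282 hr
W = Wq + 1/μ = 0.0001282 + 0.12821 = 0.12833 hr

Final: 0.12833 hr


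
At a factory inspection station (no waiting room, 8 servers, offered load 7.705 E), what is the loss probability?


B(c,a) = (a^c/c!) / Σ_{k=0}^{c} a^k/k!
a^8/8! = 308.077954
Σ terms (k=0..8): 1.00000 + 7.70500 + 29.68351 + 76.23715 + 146.85182 + 226.29865 + 290.60519 + 319.87328 + 308.07795 = 1406.332561
B = 308.077954/1406.332561 = 0.219065

Final: 0.219065


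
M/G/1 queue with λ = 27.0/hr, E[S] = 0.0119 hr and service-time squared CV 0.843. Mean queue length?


ρ = λ·E[S] = 27.0·0.0119 = 0.3213
Lq = ρ²(1+C_s²)/(2(1−ρ)) = 0.1032·(1+0.843)/(2·0.6787)
= 0.1032·1.8430/1.3574 = 0.14016

Final: 0.14016


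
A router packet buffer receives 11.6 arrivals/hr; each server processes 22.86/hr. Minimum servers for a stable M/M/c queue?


Stability requires cμ > λ ⇔ c > λ/μ.
λ/μ = 11.6/22.86 = 0.5074
Minimum integer c = ⌊0.5074⌋ + 1 = 1
Check: 1·22.86 = 22.86 > 11.6, while 0·22.86 = 0.00 ≤ 11.6

Final: 1 servers


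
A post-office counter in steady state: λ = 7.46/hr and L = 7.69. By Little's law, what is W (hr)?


W = L/λ = 7.69/7.46 = 1.0308 hr

Final: 1.0308 hr


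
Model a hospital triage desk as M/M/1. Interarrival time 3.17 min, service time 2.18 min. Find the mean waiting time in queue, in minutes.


λ = 60/3.17 = 18.9274 /hr
μ = 60/2.18 = 27.5229 /hr
ρ = λ/μ = 18.9274/27.5229 = 0.6877
Wq = ρ/(μ−λ) = 0.6877/(27.5229−18.9274) = 0.08001 hr
In minutes: 0.08001·60 = 4.800 min

Final: 4.800 min


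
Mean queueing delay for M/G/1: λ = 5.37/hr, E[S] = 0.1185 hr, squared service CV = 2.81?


ρ = λ·E[S] = 5.37·0.1185 = 0.6363
E[S²] = E[S]²(1+C_s²) = 0.1185²·(1+2.81) = 0.053501
Wq = λ·E[S²]/(2(1−ρ)) = 5.37·0.053501/(2·0.3637) = 0.39502 hr

Final: 0.39502 hr


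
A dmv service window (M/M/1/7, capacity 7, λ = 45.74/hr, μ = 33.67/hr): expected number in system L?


ρ = 45.74/33.67 = 1.3585
L = ρ[1 − (K+1)ρ^K + Kρ^(K+1)] / [(1−ρ)(1−ρ^(K+1))]
Numerator: 1.3585·(1 − 8·8.538298 + 7·11.599102) = 18.865647
Denominator: (-0.3585)·(-10.599102) = 3.799559
L = 18.865647/3.799559 = 4.9652

Final: 4.9652


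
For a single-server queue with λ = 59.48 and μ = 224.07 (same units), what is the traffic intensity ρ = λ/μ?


ρ = λ/μ = 59.48/224.07 = 0.2655

Final: 0.2655


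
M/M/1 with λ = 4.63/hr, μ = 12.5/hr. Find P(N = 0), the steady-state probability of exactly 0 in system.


ρ = 4.63/12.5 = 0.3704
P_n = (1−ρ)·ρ^n = (1 − 0.3704)·0.3704^0 = 0.6296·1.000000 = 0.629600

Final: 0.629600


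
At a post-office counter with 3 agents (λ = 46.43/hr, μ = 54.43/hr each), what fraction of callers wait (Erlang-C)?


a = λ/μ = 0.8530; ρ = a/3 = 0.2843
P₀ = 0.423478 (from M/M/c formula)
C(c,a) = [a^c/(c!(1−ρ))]·P₀ = [0.62070/(6·0.7157)]·0.423478
= 0.14455·0.423478 = 0.061215

Final: 0.061215


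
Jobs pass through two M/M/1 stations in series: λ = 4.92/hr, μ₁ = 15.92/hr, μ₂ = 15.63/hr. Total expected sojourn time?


Each node sees arrival rate λ = 4.92/hr (tandem ⇒ throughput preserved).
W₁ = 1/(μ₁−λ) = 1/(15.92−4.92) = 0.09091 hr
W₂ = 1/(μ₂−λ) = 1/(15.63−4.92) = 0.09337 hr
W_total = W₁ + W₂ = 0.09091 + 0.09337 = 0.18428 hr

Final: 0.18428 hr


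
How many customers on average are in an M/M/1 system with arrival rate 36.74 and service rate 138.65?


ρ = λ/μ = 36.74/138.65 = 0.2650
L = ρ/(1−ρ) = 0.2650/(1 − 0.2650) = 0.2650/0.7350 = 0.3605

Final: 0.3605


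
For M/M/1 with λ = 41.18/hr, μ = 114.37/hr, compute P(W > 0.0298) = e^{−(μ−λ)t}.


W ~ Exponential(μ−λ) for M/M/1.
μ − λ = 114.37 − 41.18 = 73.1900
P(W > t) = e^{−(μ−λ)t} = e^{−2.1811} = 0.112922

Final: 0.112922


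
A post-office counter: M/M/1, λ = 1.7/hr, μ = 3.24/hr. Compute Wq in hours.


ρ = 1.7/3.24 = 0.5247
Wq = ρ/(μ−λ) = 0.5247/(3.24 − 1.7) = 0.5247/1.54 = 0.3407 hr

Final: 0.3407 hr


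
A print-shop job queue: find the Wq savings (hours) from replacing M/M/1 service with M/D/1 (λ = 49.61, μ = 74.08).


ρ = 49.61/74.08 = 0.6697
Wq(M/M/1) = ρ/(μ−λ) = 0.6697/24.47 = 0.02737 hr
Wq(M/D/1) = ρ/(2(μ−λ)) = 0.01368 hr
Savings = 0.02737 − 0.01368 = 0.01368 hr

Final: 0.01368 hr


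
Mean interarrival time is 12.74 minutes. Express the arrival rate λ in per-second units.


λ = 1/(interarrival time) in consistent units.
1 second = 0.0166667 min, so λ = 0.0166667/12.74 = 0.001308 per second

Final: 0.001308 /sec


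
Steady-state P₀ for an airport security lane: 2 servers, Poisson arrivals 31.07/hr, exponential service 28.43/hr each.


a = λ/μ = 31.07/28.43 = 1.0929; ρ = a/c = 0.5464
Σ_{k=0}^{1} a^k/k! (terms k=0..1) = 1.00000 + 1.09286 = 2.09286
Tail: a^2/(2!(1−ρ)) = 1.19434/(2·0.4536) = 1.31660
P₀ = 1/(2.09286 + 1.31660) = 1/3.40946 = 0.293301

Final: 0.293301


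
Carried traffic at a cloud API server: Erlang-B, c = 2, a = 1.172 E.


B(2,1.172) = 0.240239 (Erlang-B)
Carried load = a(1 − B) = 1.172·(1 − 0.240239) = 1.172·0.759761 = 0.8904 E

Final: 0.8904 Erlangs


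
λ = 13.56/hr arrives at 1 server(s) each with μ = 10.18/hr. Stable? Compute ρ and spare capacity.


Total capacity cμ = 1·10.18 = 10.18/hr
ρ = λ/(cμ) = 13.56/10.18 = 1.3320
Stable ⇔ ρ < 1: NO
Spare capacity = cμ − λ = 10.18 − 13.56 = -3.38/hr

Final: ρ = 1.3320; unstable; margin = -3.38/hr


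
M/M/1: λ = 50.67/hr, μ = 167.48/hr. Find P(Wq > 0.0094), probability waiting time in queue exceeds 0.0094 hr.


ρ = 50.67/167.48 = 0.3025
P(Wq > t) = ρ·e^{−(μ−λ)t} = 0.3025·e^{−1.0980}
= 0.3025·0.333533 = 0.100908

Final: 0.100908


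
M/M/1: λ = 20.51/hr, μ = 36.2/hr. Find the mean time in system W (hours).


W = 1/(μ−λ) = 1/(36.2 − 20.51) = 1/15.69 = 0.06373 hr

Final: 0.06373 hr


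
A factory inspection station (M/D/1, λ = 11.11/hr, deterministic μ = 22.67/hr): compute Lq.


ρ = 11.11/22.67 = 0.4901
M/D/1: Lq = ρ²/(2(1−ρ)) = 0.2402/(2·0.5099) = 0.23550

Final: 0.23550


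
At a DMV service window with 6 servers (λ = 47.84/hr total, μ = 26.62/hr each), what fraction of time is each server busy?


ρ = λ/(cμ) = 47.84/(6·26.62) = 47.84/159.72 = 0.2995

Final: 0.2995


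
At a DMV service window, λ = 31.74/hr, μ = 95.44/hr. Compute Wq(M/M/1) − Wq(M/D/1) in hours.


ρ = 31.74/95.44 = 0.3326
Wq(M/M/1) = ρ/(μ−λ) = 0.3326/63.70 = 0.005221 hr
Wq(M/D/1) = ρ/(2(μ−λ)) = 0.002610 hr
Savings = 0.005221 − 0.002610 = 0.002610 hr

Final: 0.002610 hr


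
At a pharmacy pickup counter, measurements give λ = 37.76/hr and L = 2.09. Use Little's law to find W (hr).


W = L/λ = 2.09/37.76 = 0.05535 hr

Final: 0.05535 hr


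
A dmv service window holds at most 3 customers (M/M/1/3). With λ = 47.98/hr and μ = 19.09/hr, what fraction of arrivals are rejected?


ρ = λ/μ = 47.98/19.09 = 2.5134
P_K = (1−ρ)ρ^K/(1−ρ^(K+1)) = (-1.5134·15.876799)/(1 − 39.904076)
= -24.027277/-38.904076 = 0.617603

Final: 0.617603


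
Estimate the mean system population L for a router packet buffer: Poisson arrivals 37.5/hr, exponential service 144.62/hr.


ρ = λ/μ = 37.5/144.62 = 0.2593
L = ρ/(1−ρ) = 0.2593/(1 − 0.2593) = 0.2593/0.7407 = 0.3501

Final: 0.3501


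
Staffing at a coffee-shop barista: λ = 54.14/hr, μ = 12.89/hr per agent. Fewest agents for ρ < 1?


Stability requires cμ > λ ⇔ c > λ/μ.
λ/μ = 54.14/12.89 = 4.2002
Minimum integer c = ⌊4.2002⌋ + 1 = 5
Check: 5·12.89 = 64.45 > 54.14, while 4·12.89 = 51.56 ≤ 54.14

Final: 5 servers


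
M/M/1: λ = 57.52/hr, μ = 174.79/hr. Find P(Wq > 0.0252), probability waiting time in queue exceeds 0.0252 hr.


ρ = 57.52/174.79 = 0.3291
P(Wq > t) = ρ·e^{−(μ−λ)t} = 0.3291·e^{−2.9552}
= 0.3291·0.052068 = 0.017135

Final: 0.017135


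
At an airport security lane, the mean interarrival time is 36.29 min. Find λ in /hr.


λ = 1/(interarrival time) in consistent units.
1 hour = 60 min, so λ = 60/36.29 = 1.6533 per hour

Final: 1.6533 /hr


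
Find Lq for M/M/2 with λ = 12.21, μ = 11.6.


a = λ/μ = 1.0526; ρ = a/2 = 0.5263
P₀ = 0.310364
Lq = P₀·a^c·ρ / (c!·(1−ρ)²) = 0.310364·1.10794·0.5263/(2·0.22440)
= 0.40324

Final: 0.40324


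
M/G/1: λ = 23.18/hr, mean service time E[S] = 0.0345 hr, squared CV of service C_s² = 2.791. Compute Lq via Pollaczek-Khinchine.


ρ = λ·E[S] = 23.18·0.0345 = 0.7997
Lq = ρ²(1+C_s²)/(2(1−ρ)) = 0.6395·(1+2.791)/(2·0.2003)
= 0.6395·3.7910/0.4006 = 6.05243

Final: 6.05243


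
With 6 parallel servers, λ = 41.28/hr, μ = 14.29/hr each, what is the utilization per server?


ρ = λ/(cμ) = 41.28/(6·14.29) = 41.28/85.74 = 0.4815

Final: 0.4815


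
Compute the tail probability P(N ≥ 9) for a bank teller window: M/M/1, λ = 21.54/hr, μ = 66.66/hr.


ρ = 21.54/66.66 = 0.3231
P(N ≥ n) = ρ^n = 0.3231^9 = 0.00003841

Final: 0.00003841


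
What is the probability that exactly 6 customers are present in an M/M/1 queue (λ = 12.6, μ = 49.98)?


ρ = 12.6/49.98 = 0.2521
P_n = (1−ρ)·ρ^n = (1 − 0.2521)·0.2521^6 = 0.7479·0.0002567 = 0.0001920

Final: 0.0001920


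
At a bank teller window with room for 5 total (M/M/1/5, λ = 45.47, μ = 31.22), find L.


ρ = 45.47/31.22 = 1.4564
L = ρ[1 − (K+1)ρ^K + Kρ^(K+1)] / [(1−ρ)(1−ρ^(K+1))]
Numerator: 1.4564·(1 − 6·6.553303 + 5·9.544481) = 13.694285
Denominator: (-0.4564)·(-8.544481) = 3.900028
L = 13.694285/3.900028 = 3.5113

Final: 3.5113


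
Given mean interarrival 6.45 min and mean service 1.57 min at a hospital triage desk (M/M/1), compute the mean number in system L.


λ = 60/6.45 = 9.3023 /hr
μ = 60/1.57 = 38.2166 /hr
ρ = λ/μ = 9.3023/38.2166 = 0.2434
L = ρ/(1−ρ) = 0.2434/0.7566 = 0.3217

Final: 0.3217


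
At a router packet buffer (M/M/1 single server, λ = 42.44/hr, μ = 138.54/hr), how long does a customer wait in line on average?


ρ = 42.44/138.54 = 0.3063
Wq = ρ/(μ−λ) = 0.3063/(138.54 − 42.44) = 0.3063/96.10 = 0.003188 hr

Final: 0.003188 hr


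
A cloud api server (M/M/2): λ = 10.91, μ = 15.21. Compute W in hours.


a = 0.7173; ρ = 0.3586; P₀ = 0.472054
Lq = P₀·a^c·ρ/(c!(1−ρ)²) = 0.10588
Wq = Lq/λ = 0.10588/10.91 = 0.009705 hr
W = Wq + 1/μ = 0.009705 + 0.06575 = 0.07545 hr

Final: 0.07545 hr


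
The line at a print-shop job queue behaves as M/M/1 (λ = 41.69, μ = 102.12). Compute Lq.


ρ = 41.69/102.12 = 0.4082
Lq = ρ²/(1−ρ) = 0.1667/0.5918 = 0.2816

Final: 0.2816


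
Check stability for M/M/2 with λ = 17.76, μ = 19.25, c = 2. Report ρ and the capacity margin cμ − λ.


Total capacity cμ = 2·19.25 = 38.50/hr
ρ = λ/(cμ) = 17.76/38.50 = 0.4613
Stable ⇔ ρ < 1: YES
Spare capacity = cμ − λ = 38.50 − 17.76 = 20.74/hr

Final: ρ = 0.4613; stable; margin = 20.74/hr


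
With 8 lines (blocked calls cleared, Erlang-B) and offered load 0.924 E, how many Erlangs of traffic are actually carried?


B(8,0.924) = 0.000005231 (Erlang-B)
Carried load = a(1 − B) = 0.924·(1 − 0.000005231) = 0.924·0.999995 = 0.9240 E

Final: 0.9240 Erlangs


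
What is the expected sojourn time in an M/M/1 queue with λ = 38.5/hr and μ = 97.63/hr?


W = 1/(μ−λ) = 1/(97.63 − 38.5) = 1/59.13 = 0.01691 hr

Final: 0.01691 hr


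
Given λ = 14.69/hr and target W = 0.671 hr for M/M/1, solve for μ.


W = 1/(μ−λ) ⇒ μ − λ = 1/W = 1/0.671 = 1.4903
μ = λ + 1/W = 14.69 + 1.4903 = 16.1803 per hr

Final: 16.1803 /hr


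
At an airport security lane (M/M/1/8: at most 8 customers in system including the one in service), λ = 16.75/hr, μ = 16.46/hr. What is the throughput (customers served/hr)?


ρ = 1.0176; P_K = (1−ρ)ρ^8/(1−ρ^9) = 0.119030
λ_eff = λ(1 − P_K) = 16.75·(1 − 0.119030) = 16.75·0.880970 = 14.7562 /hr

Final: 14.7562 /hr


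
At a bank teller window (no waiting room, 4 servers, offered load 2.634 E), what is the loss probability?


B(c,a) = (a^c/c!) / Σ_{k=0}^{c} a^k/k!
a^4/4! = 2.005635
Σ terms (k=0..4): 1.00000 + 2.63400 + 3.46898 + 3.04576 + 2.00563 = 12.154375
B = 2.005635/12.154375 = 0.165013

Final: 0.165013


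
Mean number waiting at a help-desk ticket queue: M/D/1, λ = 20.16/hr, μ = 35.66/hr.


ρ = 20.16/35.66 = 0.5653
M/D/1: Lq = ρ²/(2(1−ρ)) = 0.3196/(2·0.4347) = 0.36765

Final: 0.36765


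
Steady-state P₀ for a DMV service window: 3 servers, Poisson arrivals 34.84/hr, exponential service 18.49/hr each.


a = λ/μ = 34.84/18.49 = 1.8843; ρ = a/c = 0.6281
Σ_{k=0}^{2} a^k/k! (terms k=0..2) = 1.00000 + 1.88426 + 1.77522 = 4.65948
Tail: a^3/(3!(1−ρ)) = 6.68996/(6·0.3719) = 2.99800
P₀ = 1/(4.65948 + 2.99800) = 1/7.65748 = 0.130591

Final: 0.130591


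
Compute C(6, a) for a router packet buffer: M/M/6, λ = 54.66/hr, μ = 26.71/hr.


a = λ/μ = 2.0464; ρ = a/6 = 0.3411
P₀ = 0.128976 (from M/M/c formula)
C(c,a) = [a^c/(c!(1−ρ))]·P₀ = [73.44706/(720·0.6589)]·0.128976
= 0.15481·0.128976 = 0.019967

Final: 0.019967


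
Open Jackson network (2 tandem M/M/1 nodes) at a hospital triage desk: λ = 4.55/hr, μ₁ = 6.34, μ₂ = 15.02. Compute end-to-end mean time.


Each node sees arrival rate λ = 4.55/hr (tandem ⇒ throughput preserved).
W₁ = 1/(μ₁−λ) = 1/(6.34−4.55) = 0.55866 hr
W₂ = 1/(μ₂−λ) = 1/(15.02−4.55) = 0.09551 hr
W_total = W₁ + W₂ = 0.55866 + 0.09551 = 0.65417 hr

Final: 0.65417 hr


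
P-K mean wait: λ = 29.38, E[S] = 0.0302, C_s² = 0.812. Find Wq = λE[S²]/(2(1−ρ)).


ρ = λ·E[S] = 29.38·0.0302 = 0.8873
E[S²] = E[S]²(1+C_s²) = 0.0302²·(1+0.812) = 0.001653
Wq = λ·E[S²]/(2(1−ρ)) = 29.38·0.001653/(2·0.1127) = 0.21537 hr

Final: 0.21537 hr


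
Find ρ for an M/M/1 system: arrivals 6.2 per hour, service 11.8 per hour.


ρ = λ/μ = 6.2/11.8 = 0.5254

Final: 0.5254


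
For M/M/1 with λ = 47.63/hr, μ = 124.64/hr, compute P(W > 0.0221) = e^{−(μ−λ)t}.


W ~ Exponential(μ−λ) for M/M/1.
μ − λ = 124.64 − 47.63 = 77.0100
P(W > t) = e^{−(μ−λ)t} = e^{−1.7019} = 0.182333

Final: 0.182333


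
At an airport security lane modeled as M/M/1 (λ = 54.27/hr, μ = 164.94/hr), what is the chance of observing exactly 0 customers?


ρ = 54.27/164.94 = 0.3290
P_n = (1−ρ)·ρ^n = (1 − 0.3290)·0.3290^0 = 0.6710·1.000000 = 0.670971

Final: 0.670971


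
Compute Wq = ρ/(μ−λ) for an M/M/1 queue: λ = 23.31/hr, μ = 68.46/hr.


ρ = 23.31/68.46 = 0.3405
Wq = ρ/(μ−λ) = 0.3405/(68.46 − 23.31) = 0.3405/45.15 = 0.007541 hr

Final: 0.007541 hr


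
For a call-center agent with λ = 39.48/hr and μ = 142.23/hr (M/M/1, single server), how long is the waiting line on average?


ρ = 39.48/142.23 = 0.2776
Lq = ρ²/(1−ρ) = 0.07705/0.7224 = 0.1067

Final: 0.1067


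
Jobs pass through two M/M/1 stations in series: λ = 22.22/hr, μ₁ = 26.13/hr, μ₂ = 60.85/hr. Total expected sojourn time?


Each node sees arrival rate λ = 22.22/hr (tandem ⇒ throughput preserved).
W₁ = 1/(μ₁−λ) = 1/(26.13−22.22) = 0.25575 hr
W₂ = 1/(μ₂−λ) = 1/(60.85−22.22) = 0.02589 hr
W_total = W₁ + W₂ = 0.25575 + 0.02589 = 0.28164 hr

Final: 0.28164 hr


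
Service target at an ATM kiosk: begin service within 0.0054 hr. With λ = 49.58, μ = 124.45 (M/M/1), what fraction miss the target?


ρ = 49.58/124.45 = 0.3984
P(Wq > t) = ρ·e^{−(μ−λ)t} = 0.3984·e^{−0.4043}
= 0.3984·0.667445 = 0.265905

Final: 0.265905


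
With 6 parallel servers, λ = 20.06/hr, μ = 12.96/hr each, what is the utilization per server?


ρ = λ/(cμ) = 20.06/(6·12.96) = 20.06/77.76 = 0.2580

Final: 0.2580


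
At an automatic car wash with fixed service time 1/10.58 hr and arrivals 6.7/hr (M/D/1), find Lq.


ρ = 6.7/10.58 = 0.6333
M/D/1: Lq = ρ²/(2(1−ρ)) = 0.4010/(2·0.3667) = 0.54677

Final: 0.54677


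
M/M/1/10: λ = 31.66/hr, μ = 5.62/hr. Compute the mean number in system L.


ρ = 31.66/5.62 = 5.6335
L = ρ[1 − (K+1)ρ^K + Kρ^(K+1)] / [(1−ρ)(1−ρ^(K+1))]
Numerator: 5.6335·(1 − 11·32191851.048962 + 10·181351246.300738) = 8221471630.633796
Denominator: (-4.6335)·(-181351245.300738) = 840282282.496656
L = 8221471630.633796/840282282.496656 = 9.7842

Final: 9.7842


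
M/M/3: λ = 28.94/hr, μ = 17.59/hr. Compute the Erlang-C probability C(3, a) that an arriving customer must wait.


a = λ/μ = 1.6453; ρ = a/3 = 0.5484
P₀ = 0.177232 (from M/M/c formula)
C(c,a) = [a^c/(c!(1−ρ))]·P₀ = [4.45347/(6·0.4516)]·0.177232
= 1.64365·0.177232 = 0.291307

Final: 0.291307


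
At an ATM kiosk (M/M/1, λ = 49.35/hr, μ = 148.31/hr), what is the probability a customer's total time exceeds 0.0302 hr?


W ~ Exponential(μ−λ) for M/M/1.
μ − λ = 148.31 − 49.35 = 98.9600
P(W > t) = e^{−(μ−λ)t} = e^{−2.9886} = 0.050358

Final: 0.050358


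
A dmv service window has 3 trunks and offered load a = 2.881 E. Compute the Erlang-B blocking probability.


B(c,a) = (a^c/c!) / Σ_{k=0}^{c} a^k/k!
a^3/3! = 3.985461
Σ terms (k=0..3): 1.00000 + 2.88100 + 4.15008 + 3.98546 = 12.016541
B = 3.985461/12.016541 = 0.331665

Final: 0.331665


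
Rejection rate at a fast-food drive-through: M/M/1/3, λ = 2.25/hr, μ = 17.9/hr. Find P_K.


ρ = λ/μ = 2.25/17.9 = 0.1257
P_K = (1−ρ)ρ^K/(1−ρ^(K+1)) = (0.8743·0.001986)/(1 − 0.0002496)
= 0.001736/0.999750 = 0.001737

Final: 0.001737


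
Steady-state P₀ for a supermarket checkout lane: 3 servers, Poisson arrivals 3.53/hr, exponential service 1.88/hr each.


a = λ/μ = 3.53/1.88 = 1.8777; ρ = a/c = 0.6259
Σ_{k=0}^{2} a^k/k! (terms k=0..2) = 1.00000 + 1.87766 + 1.76280 = 4.64046
Tail: a^3/(3!(1−ρ)) = 6.61989/(6·0.3741) = 2.94914
P₀ = 1/(4.64046 + 2.94914) = 1/7.58961 = 0.131759

Final: 0.131759


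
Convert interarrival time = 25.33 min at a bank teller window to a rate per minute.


λ = 1/(interarrival time) in consistent units.
1 minute = 1 min, so λ = 1/25.33 = 0.03948 per minute

Final: 0.03948 /min


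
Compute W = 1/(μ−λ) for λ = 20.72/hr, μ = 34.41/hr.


W = 1/(μ−λ) = 1/(34.41 − 20.72) = 1/13.69 = 0.07305 hr

Final: 0.07305 hr


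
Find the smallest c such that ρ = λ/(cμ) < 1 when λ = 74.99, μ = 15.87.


Stability requires cμ > λ ⇔ c > λ/μ.
λ/μ = 74.99/15.87 = 4.7253
Minimum integer c = ⌊4.7253⌋ + 1 = 5
Check: 5·15.87 = 79.35 > 74.99, while 4·15.87 = 63.48 ≤ 74.99

Final: 5 servers


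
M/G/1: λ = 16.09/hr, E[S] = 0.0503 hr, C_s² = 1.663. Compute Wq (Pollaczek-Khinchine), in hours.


ρ = λ·E[S] = 16.09·0.0503 = 0.8093
E[S²] = E[S]²(1+C_s²) = 0.0503²·(1+1.663) = 0.006738
Wq = λ·E[S²]/(2(1−ρ)) = 16.09·0.006738/(2·0.1907) = 0.28428 hr

Final: 0.28428 hr


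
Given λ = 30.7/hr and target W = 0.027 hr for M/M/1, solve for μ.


W = 1/(μ−λ) ⇒ μ − λ = 1/W = 1/0.027 = 37.0370
μ = λ + 1/W = 30.7 + 37.0370 = 67.7370 per hr

Final: 67.7370 /hr


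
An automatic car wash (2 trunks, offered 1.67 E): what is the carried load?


B(2,1.67) = 0.343085 (Erlang-B)
Carried load = a(1 − B) = 1.67·(1 − 0.343085) = 1.67·0.656915 = 1.0970 E

Final: 1.0970 Erlangs


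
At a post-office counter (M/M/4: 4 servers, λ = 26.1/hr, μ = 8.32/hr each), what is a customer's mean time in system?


a = 3.1370; ρ = 0.7843; P₀ = 0.030390
Lq = P₀·a^c·ρ/(c!(1−ρ)²) = 2.06614
Wq = Lq/λ = 2.06614/26.1 = 0.07916 hr
W = Wq + 1/μ = 0.07916 + 0.12019 = 0.19935 hr

Final: 0.19935 hr


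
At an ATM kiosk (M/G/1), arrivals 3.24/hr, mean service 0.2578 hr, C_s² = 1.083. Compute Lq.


ρ = λ·E[S] = 3.24·0.2578 = 0.8353
Lq = ρ²(1+C_s²)/(2(1−ρ)) = 0.6977·(1+1.083)/(2·0.1647)
= 0.6977·2.0830/0.3295 = 4.41111

Final: 4.41111


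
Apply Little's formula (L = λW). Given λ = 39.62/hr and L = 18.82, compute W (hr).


W = L/λ = 18.82/39.62 = 0.4750 hr

Final: 0.4750 hr


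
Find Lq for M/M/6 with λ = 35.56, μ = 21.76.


a = λ/μ = 1.6342; ρ = a/6 = 0.2724
P₀ = 0.195027
Lq = P₀·a^c·ρ / (c!·(1−ρ)²) = 0.195027·19.04659·0.2724/(720·0.52945)
= 0.002654

Final: 0.002654


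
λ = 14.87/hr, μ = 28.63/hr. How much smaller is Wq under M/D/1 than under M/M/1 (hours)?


ρ = 14.87/28.63 = 0.5194
Wq(M/M/1) = ρ/(μ−λ) = 0.5194/13.76 = 0.03775 hr
Wq(M/D/1) = ρ/(2(μ−λ)) = 0.01887 hr
Savings = 0.03775 − 0.01887 = 0.01887 hr

Final: 0.01887 hr


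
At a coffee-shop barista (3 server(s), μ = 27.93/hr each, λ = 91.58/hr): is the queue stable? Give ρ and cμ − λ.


Total capacity cμ = 3·27.93 = 83.79/hr
ρ = λ/(cμ) = 91.58/83.79 = 1.0930
Stable ⇔ ρ < 1: NO
Spare capacity = cμ − λ = 83.79 − 91.58 = -7.79/hr

Final: ρ = 1.0930; unstable; margin = -7.79/hr


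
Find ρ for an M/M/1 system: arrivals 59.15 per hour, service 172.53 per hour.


ρ = λ/μ = 59.15/172.53 = 0.3428

Final: 0.3428


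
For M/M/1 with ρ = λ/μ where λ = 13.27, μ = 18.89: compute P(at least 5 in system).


ρ = 13.27/18.89 = 0.7025
P(N ≥ n) = ρ^n = 0.7025^5 = 0.171078

Final: 0.171078


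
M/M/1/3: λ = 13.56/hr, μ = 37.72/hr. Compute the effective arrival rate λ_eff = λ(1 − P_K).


ρ = 0.3595; P_K = (1−ρ)ρ^3/(1−ρ^4) = 0.030262
λ_eff = λ(1 − P_K) = 13.56·(1 − 0.030262) = 13.56·0.969738 = 13.1496 /hr

Final: 13.1496 /hr


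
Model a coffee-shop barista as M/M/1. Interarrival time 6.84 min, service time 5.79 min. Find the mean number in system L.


λ = 60/6.84 = 8.7719 /hr
μ = 60/5.79 = 10.3627 /hr
ρ = λ/μ = 8.7719/10.3627 = 0.8465
L = ρ/(1−ρ) = 0.8465/0.1535 = 5.5143

Final: 5.5143


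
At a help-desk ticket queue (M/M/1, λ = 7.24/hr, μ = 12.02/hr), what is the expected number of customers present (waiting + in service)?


ρ = λ/μ = 7.24/12.02 = 0.6023
L = ρ/(1−ρ) = 0.6023/(1 − 0.6023) = 0.6023/0.3977 = 1.5146

Final: 1.5146


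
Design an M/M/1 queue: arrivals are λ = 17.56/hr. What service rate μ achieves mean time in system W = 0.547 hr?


W = 1/(μ−λ) ⇒ μ − λ = 1/W = 1/0.547 = 1.8282
μ = λ + 1/W = 17.56 + 1.8282 = 19.3882 per hr

Final: 19.3882 /hr


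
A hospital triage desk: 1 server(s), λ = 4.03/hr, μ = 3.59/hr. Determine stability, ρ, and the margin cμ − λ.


Total capacity cμ = 1·3.59 = 3.59/hr
ρ = λ/(cμ) = 4.03/3.59 = 1.1226
Stable ⇔ ρ < 1: NO
Spare capacity = cμ − λ = 3.59 − 4.03 = -0.44/hr

Final: ρ = 1.1226; unstable; margin = -0.44/hr


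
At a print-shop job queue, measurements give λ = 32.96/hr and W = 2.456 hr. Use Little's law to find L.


L = λW = 32.96·2.456 = 80.9498

Final: 80.9498


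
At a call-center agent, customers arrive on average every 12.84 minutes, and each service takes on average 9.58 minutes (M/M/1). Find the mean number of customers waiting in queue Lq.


λ = 60/12.84 = 4.6729 /hr
μ = 60/9.58 = 6.2630 /hr
ρ = λ/μ = 4.6729/6.2630 = 0.7461
Lq = ρ²/(1−ρ) = 0.5567/0.2539 = 2.1925

Final: 2.1925


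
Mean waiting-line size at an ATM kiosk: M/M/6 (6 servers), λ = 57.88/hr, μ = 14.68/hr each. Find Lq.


a = λ/μ = 3.9428; ρ = a/6 = 0.6571
P₀ = 0.017807
Lq = P₀·a^c·ρ / (c!·(1−ρ)²) = 0.017807·3756.77168·0.6571/(720·0.11756)
= 0.51935

Final: 0.51935


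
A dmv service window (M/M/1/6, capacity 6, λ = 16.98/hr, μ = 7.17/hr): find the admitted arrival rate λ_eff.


ρ = 2.3682; P_K = (1−ρ)ρ^6/(1−ρ^7) = 0.579125
λ_eff = λ(1 − P_K) = 16.98·(1 − 0.579125) = 16.98·0.420875 = 7.1465 /hr

Final: 7.1465 /hr


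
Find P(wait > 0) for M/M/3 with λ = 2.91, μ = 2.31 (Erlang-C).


a = λ/μ = 1.2597; ρ = a/3 = 0.4199
P₀ = 0.275665 (from M/M/c formula)
C(c,a) = [a^c/(c!(1−ρ))]·P₀ = [1.99914/(6·0.5801)]·0.275665
= 0.57438·0.275665 = 0.158336

Final: 0.158336


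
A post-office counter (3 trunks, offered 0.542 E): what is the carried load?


B(3,0.542) = 0.015470 (Erlang-B)
Carried load = a(1 − B) = 0.542·(1 − 0.015470) = 0.542·0.984530 = 0.5336 E

Final: 0.5336 Erlangs


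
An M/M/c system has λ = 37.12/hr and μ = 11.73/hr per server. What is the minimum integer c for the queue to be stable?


Stability requires cμ > λ ⇔ c > λ/μ.
λ/μ = 37.12/11.73 = 3.1645
Minimum integer c = ⌊3.1645⌋ + 1 = 4
Check: 4·11.73 = 46.92 > 37.12, while 3·11.73 = 35.19 ≤ 37.12

Final: 4 servers


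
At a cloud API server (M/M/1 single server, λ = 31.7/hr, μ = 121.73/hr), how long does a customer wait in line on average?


ρ = 31.7/121.73 = 0.2604
Wq = ρ/(μ−λ) = 0.2604/(121.73 − 31.7) = 0.2604/90.03 = 0.002893 hr

Final: 0.002893 hr


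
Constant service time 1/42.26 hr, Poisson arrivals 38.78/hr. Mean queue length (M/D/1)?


ρ = 38.78/42.26 = 0.9177
M/D/1: Lq = ρ²/(2(1−ρ)) = 0.8421/(2·0.08235) = 5.11301

Final: 5.11301


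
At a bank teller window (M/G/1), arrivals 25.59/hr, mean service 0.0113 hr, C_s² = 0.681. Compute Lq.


ρ = λ·E[S] = 25.59·0.0113 = 0.2892
Lq = ρ²(1+C_s²)/(2(1−ρ)) = 0.08362·(1+0.681)/(2·0.7108)
= 0.08362·1.6810/1.4217 = 0.09887

Final: 0.09887


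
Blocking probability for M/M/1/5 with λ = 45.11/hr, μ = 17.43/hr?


ρ = λ/μ = 45.11/17.43 = 2.5881
P_K = (1−ρ)ρ^K/(1−ρ^(K+1)) = (-1.5881·116.112025)/(1 − 300.505649)
= -184.393623/-299.505649 = 0.615660

Final: 0.615660


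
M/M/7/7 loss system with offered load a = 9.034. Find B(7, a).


B(c,a) = (a^c/c!) / Σ_{k=0}^{c} a^k/k!
a^7/7! = 974.383828
Σ terms (k=0..7): 1.00000 + 9.03400 + 40.80658 + 122.88221 + 277.52947 + 501.44024 + 755.00186 + 974.38383 = 2682.078184
B = 974.383828/2682.078184 = 0.363294

Final: 0.363294


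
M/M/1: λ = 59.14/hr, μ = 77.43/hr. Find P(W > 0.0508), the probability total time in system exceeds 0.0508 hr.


W ~ Exponential(μ−λ) for M/M/1.
μ − λ = 77.43 − 59.14 = 18.2900
P(W > t) = e^{−(μ−λ)t} = e^{−0.9291} = 0.394896

Final: 0.394896


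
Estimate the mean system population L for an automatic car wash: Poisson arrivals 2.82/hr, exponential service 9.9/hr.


ρ = λ/μ = 2.82/9.9 = 0.2848
L = ρ/(1−ρ) = 0.2848/(1 − 0.2848) = 0.2848/0.7152 = 0.3983

Final: 0.3983


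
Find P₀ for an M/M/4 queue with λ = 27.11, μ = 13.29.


a = λ/μ = 27.11/13.29 = 2.0399; ρ = a/c = 0.5100
Σ_{k=0}^{3} a^k/k! (terms k=0..3) = 1.00000 + 2.03988 + 2.08055 + 1.41469 = 6.53513
Tail: a^4/(4!(1−ρ)) = 17.31483/(24·0.4900) = 1.47226
P₀ = 1/(6.53513 + 1.47226) = 1/8.00739 = 0.124885

Final: 0.124885


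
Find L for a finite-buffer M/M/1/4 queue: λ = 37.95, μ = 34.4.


ρ = 37.95/34.4 = 1.1032
L = ρ[1 − (K+1)ρ^K + Kρ^(K+1)] / [(1−ρ)(1−ρ^(K+1))]
Numerator: 1.1032·(1 − 5·1.481199 + 4·1.634055) = 0.143665
Denominator: (-0.1032)·(-0.634055) = 0.065433
L = 0.143665/0.065433 = 2.1956

Final: 2.1956


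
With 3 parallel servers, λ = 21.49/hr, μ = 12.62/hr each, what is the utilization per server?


ρ = λ/(cμ) = 21.49/(3·12.62) = 21.49/37.86 = 0.5676

Final: 0.5676


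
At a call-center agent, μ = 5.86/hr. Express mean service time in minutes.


Mean service time = 1/μ = 1/5.86 hour = 0.17065 hour
In minutes: 0.17065 × 60 = 10.2389 min

Final: 10.2389 min


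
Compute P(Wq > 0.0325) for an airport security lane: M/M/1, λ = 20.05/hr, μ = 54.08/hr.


ρ = 20.05/54.08 = 0.3707
P(Wq > t) = ρ·e^{−(μ−λ)t} = 0.3707·e^{−1.1060}
= 0.3707·0.330888 = 0.122676

Final: 0.122676


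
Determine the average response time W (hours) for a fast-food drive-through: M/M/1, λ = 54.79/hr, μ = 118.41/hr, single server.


W = 1/(μ−λ) = 1/(118.41 − 54.79) = 1/63.62 = 0.01572 hr

Final: 0.01572 hr


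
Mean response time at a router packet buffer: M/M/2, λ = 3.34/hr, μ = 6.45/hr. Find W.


a = 0.5178; ρ = 0.2589; P₀ = 0.588670
Lq = P₀·a^c·ρ/(c!(1−ρ)²) = 0.03721
Wq = Lq/λ = 0.03721/3.34 = 0.01114 hr
W = Wq + 1/μ = 0.01114 + 0.15504 = 0.16618 hr

Final: 0.16618 hr


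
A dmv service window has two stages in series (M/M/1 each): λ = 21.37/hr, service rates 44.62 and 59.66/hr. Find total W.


Each node sees arrival rate λ = 21.37/hr (tandem ⇒ throughput preserved).
W₁ = 1/(μ₁−λ) = 1/(44.62−21.37) = 0.04301 hr
W₂ = 1/(μ₂−λ) = 1/(59.66−21.37) = 0.02612 hr
W_total = W₁ + W₂ = 0.04301 + 0.02612 = 0.06913 hr

Final: 0.06913 hr


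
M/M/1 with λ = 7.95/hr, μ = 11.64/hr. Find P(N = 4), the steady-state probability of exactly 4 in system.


ρ = 7.95/11.64 = 0.6830
P_n = (1−ρ)·ρ^n = (1 − 0.6830)·0.6830^4 = 0.3170·0.217599 = 0.068981

Final: 0.068981


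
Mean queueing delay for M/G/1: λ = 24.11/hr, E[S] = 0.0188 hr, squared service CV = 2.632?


ρ = λ·E[S] = 24.11·0.0188 = 0.4533
E[S²] = E[S]²(1+C_s²) = 0.0188²·(1+2.632) = 0.001284
Wq = λ·E[S²]/(2(1−ρ)) = 24.11·0.001284/(2·0.5467) = 0.02830 hr

Final: 0.02830 hr


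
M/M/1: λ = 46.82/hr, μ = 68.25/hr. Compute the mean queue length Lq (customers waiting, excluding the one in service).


ρ = 46.82/68.25 = 0.6860
Lq = ρ²/(1−ρ) = 0.4706/0.3140 = 1.4988

Final: 1.4988


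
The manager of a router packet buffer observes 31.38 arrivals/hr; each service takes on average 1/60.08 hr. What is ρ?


ρ = λ/μ = 31.38/60.08 = 0.5223

Final: 0.5223


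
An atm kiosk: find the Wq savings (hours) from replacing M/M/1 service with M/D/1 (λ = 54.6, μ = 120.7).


ρ = 54.6/120.7 = 0.4524
Wq(M/M/1) = ρ/(μ−λ) = 0.4524/66.10 = 0.006844 hr
Wq(M/D/1) = ρ/(2(μ−λ)) = 0.003422 hr
Savings = 0.006844 − 0.003422 = 0.003422 hr

Final: 0.003422 hr


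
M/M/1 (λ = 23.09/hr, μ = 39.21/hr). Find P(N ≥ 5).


ρ = 23.09/39.21 = 0.5889
P(N ≥ n) = ρ^n = 0.5889^5 = 0.070817

Final: 0.070817


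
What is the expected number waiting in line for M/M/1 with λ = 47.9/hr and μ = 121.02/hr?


ρ = 47.9/121.02 = 0.3958
Lq = ρ²/(1−ρ) = 0.1567/0.6042 = 0.2593

Final: 0.2593


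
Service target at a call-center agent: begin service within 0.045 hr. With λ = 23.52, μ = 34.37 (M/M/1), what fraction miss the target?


ρ = 23.52/34.37 = 0.6843
P(Wq > t) = ρ·e^{−(μ−λ)t} = 0.6843·e^{−0.4882}
= 0.6843·0.613699 = 0.419965

Final: 0.419965


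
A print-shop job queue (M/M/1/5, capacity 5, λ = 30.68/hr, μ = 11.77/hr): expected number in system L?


ρ = 30.68/11.77 = 2.6066
L = ρ[1 − (K+1)ρ^K + Kρ^(K+1)] / [(1−ρ)(1−ρ^(K+1))]
Numerator: 2.6066·(1 − 6·120.335693 + 5·313.670268) = 2208.691993
Denominator: (-1.6066)·(-312.670268) = 502.344500
L = 2208.691993/502.344500 = 4.3968

Final: 4.3968


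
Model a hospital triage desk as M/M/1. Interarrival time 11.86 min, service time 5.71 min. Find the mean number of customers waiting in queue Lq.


λ = 60/11.86 = 5.0590 /hr
μ = 60/5.71 = 10.5079 /hr
ρ = λ/μ = 5.0590/10.5079 = 0.4815
Lq = ρ²/(1−ρ) = 0.2318/0.5185 = 0.4470

Final: 0.4470


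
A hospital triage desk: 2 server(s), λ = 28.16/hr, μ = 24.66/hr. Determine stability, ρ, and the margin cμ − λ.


Total capacity cμ = 2·24.66 = 49.32/hr
ρ = λ/(cμ) = 28.16/49.32 = 0.5710
Stable ⇔ ρ < 1: YES
Spare capacity = cμ − λ = 49.32 − 28.16 = 21.16/hr

Final: ρ = 0.5710; stable; margin = 21.16/hr


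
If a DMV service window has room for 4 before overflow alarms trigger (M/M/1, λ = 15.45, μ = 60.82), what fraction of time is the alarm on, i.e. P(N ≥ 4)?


ρ = 15.45/60.82 = 0.2540
P(N ≥ n) = ρ^n = 0.2540^4 = 0.004164

Final: 0.004164


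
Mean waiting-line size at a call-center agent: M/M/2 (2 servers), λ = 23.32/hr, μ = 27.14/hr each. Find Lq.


a = λ/μ = 0.8592; ρ = a/2 = 0.4296
P₀ = 0.398969
Lq = P₀·a^c·ρ / (c!·(1−ρ)²) = 0.398969·0.73831·0.4296/(2·0.32533)
= 0.19450

Final: 0.19450


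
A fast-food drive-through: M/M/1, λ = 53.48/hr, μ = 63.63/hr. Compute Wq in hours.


ρ = 53.48/63.63 = 0.8405
Wq = ρ/(μ−λ) = 0.8405/(63.63 − 53.48) = 0.8405/10.15 = 0.08281 hr

Final: 0.08281 hr


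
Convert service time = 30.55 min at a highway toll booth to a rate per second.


μ = 1/(service time) in consistent units.
1 second = 0.0166667 min, so μ = 0.0166667/30.55 = 0.0005456 per second

Final: 0.0005456 /sec


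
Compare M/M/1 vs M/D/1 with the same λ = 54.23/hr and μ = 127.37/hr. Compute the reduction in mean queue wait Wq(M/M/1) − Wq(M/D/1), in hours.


ρ = 54.23/127.37 = 0.4258
Wq(M/M/1) = ρ/(μ−λ) = 0.4258/73.14 = 0.005821 hr
Wq(M/D/1) = ρ/(2(μ−λ)) = 0.002911 hr
Savings = 0.005821 − 0.002911 = 0.002911 hr

Final: 0.002911 hr


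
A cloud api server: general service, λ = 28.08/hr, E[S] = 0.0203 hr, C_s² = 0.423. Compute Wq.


ρ = λ·E[S] = 28.08·0.0203 = 0.5700
E[S²] = E[S]²(1+C_s²) = 0.0203²·(1+0.423) = 0.0005864
Wq = λ·E[S²]/(2(1−ρ)) = 28.08·0.0005864/(2·0.4300) = 0.01915 hr

Final: 0.01915 hr


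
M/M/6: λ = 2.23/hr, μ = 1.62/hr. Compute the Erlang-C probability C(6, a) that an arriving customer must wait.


a = λ/μ = 1.3765; ρ = a/6 = 0.2294
P₀ = 0.252413 (from M/M/c formula)
C(c,a) = [a^c/(c!(1−ρ))]·P₀ = [6.80360/(720·0.7706)]·0.252413
= 0.01226·0.252413 = 0.003095

Final: 0.003095
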